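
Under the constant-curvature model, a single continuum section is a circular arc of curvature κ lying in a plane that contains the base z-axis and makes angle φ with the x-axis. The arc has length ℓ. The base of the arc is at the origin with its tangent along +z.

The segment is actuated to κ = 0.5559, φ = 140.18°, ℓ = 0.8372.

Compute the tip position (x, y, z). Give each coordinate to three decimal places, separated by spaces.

-0.147 0.123 0.807

θ = κ·ℓ = 0.5559 × 0.8372 = 0.46540 rad
ρ = (1 − cos θ)/κ = (1 − 0.89364)/0.5559 = 0.19133
z = sin θ / κ = 0.44878/0.5559 = 0.80730
x = ρ cos φ = 0.19133 × cos(140.18°) = -0.14695
y = ρ sin φ = 0.19133 × sin(140.18°) = 0.12252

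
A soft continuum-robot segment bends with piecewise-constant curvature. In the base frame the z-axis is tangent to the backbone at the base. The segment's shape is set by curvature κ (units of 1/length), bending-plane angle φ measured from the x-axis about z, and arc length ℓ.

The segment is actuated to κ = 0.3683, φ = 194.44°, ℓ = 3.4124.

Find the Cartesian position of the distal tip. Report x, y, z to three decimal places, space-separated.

θ = κ·ℓ = 0.3683 × 3.4124 = 1.25679 rad
ρ = (1 − cos θ)/κ = (1 − 0.30887)/0.3683 = 1.87653
z = sin θ / κ = 0.95110/0.3683 = 2.58241
x = ρ cos φ = 1.87653 × cos(194.44°) = -1.81725
y = ρ sin φ = 1.87653 × sin(194.44°) = -0.46794

-1.817 -0.468 2.582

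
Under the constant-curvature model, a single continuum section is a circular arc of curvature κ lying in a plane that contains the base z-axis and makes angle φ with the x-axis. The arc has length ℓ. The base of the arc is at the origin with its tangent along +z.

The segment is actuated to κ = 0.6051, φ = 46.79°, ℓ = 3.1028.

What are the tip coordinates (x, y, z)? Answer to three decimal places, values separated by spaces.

θ = κ·ℓ = 0.6051 × 3.1028 = 1.87750 rad
ρ = (1 − cos θ)/κ = (1 − -0.30192)/0.6051 = 2.15158
z = sin θ / κ = 0.95333/0.6051 = 1.57550
x = ρ cos φ = 2.15158 × cos(46.79°) = 1.47313
y = ρ sin φ = 2.15158 × sin(46.79°) = 1.56818

1.473 1.568 1.575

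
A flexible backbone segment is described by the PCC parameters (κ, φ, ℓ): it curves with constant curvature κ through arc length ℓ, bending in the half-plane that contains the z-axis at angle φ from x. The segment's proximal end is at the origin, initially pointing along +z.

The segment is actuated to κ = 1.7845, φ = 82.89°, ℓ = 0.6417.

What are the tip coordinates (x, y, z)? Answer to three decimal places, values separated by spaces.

0.041 0.326 0.510

θ = κ·ℓ = 1.7845 × 0.6417 = 1.14511 rad
ρ = (1 − cos θ)/κ = (1 − 0.41294)/1.7845 = 0.32898
z = sin θ / κ = 0.91076/1.7845 = 0.51037
x = ρ cos φ = 0.32898 × cos(82.89°) = 0.04072
y = ρ sin φ = 0.32898 × sin(82.89°) = 0.32645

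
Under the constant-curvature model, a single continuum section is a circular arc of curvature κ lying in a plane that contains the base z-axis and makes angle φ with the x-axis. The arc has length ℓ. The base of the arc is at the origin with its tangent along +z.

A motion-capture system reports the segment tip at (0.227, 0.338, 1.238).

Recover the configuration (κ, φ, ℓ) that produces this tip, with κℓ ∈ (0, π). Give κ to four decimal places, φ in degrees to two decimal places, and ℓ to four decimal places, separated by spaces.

ρ = √(x²+y²) = √(0.227² + 0.338²) = 0.40715
φ = atan2(y, x) mod 360° = atan2(0.338, 0.227) = 56.1148°
|p|² = ρ² + z² = 0.40715² + 1.238² = 1.69842
κ = 2ρ / |p|² = 2×0.40715 / 1.69842 = 0.47945
θ = 2·atan2(ρ, z) = 2·atan2(0.40715, 1.238) = 0.63547 rad
ℓ = θ/κ = 0.63547/0.47945 = 1.32542

0.4794 56.11 1.3254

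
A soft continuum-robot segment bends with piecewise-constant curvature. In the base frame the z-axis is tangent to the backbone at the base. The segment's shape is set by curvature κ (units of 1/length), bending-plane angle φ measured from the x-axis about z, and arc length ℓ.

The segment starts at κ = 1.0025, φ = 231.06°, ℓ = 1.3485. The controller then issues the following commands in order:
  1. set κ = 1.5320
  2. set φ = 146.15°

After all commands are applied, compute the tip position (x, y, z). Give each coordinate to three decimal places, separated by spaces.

-0.800 0.536 0.574

initial: κ=1.0025, φ=231.06°, ℓ=1.3485
cmd 1: set κ=1.5320 → (κ,φ,ℓ)=(1.5320,231.06°,1.3485) → tip=(-0.6052,-0.7489,0.5744)
cmd 2: set φ=146.15° → (κ,φ,ℓ)=(1.5320,146.15°,1.3485) → tip=(-0.7997,0.5363,0.5744)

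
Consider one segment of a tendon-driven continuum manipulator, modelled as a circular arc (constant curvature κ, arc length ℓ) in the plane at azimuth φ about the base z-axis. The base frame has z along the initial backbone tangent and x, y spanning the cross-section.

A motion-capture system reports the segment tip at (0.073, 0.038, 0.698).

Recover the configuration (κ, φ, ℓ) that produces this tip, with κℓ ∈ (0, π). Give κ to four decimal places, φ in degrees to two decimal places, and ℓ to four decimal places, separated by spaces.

0.3332 27.50 0.7045

ρ = √(x²+y²) = √(0.073² + 0.038²) = 0.08230
φ = atan2(y, x) mod 360° = atan2(0.038, 0.073) = 27.4991°
|p|² = ρ² + z² = 0.08230² + 0.698² = 0.49398
κ = 2ρ / |p|² = 2×0.08230 / 0.49398 = 0.33321
θ = 2·atan2(ρ, z) = 2·atan2(0.08230, 0.698) = 0.23473 rad
ℓ = θ/κ = 0.23473/0.33321 = 0.70445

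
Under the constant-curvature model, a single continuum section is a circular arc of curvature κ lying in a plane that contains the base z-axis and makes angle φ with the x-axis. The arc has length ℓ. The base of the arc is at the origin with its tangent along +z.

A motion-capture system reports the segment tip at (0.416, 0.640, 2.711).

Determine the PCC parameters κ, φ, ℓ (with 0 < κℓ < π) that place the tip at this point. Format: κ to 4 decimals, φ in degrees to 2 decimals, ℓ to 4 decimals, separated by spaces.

ρ = √(x²+y²) = √(0.416² + 0.640²) = 0.76332
φ = atan2(y, x) mod 360° = atan2(0.640, 0.416) = 56.9761°
|p|² = ρ² + z² = 0.76332² + 2.711² = 7.93218
κ = 2ρ / |p|² = 2×0.76332 / 7.93218 = 0.19246
θ = 2·atan2(ρ, z) = 2·atan2(0.76332, 2.711) = 0.54892 rad
ℓ = θ/κ = 0.54892/0.19246 = 2.85208

0.1925 56.98 2.8521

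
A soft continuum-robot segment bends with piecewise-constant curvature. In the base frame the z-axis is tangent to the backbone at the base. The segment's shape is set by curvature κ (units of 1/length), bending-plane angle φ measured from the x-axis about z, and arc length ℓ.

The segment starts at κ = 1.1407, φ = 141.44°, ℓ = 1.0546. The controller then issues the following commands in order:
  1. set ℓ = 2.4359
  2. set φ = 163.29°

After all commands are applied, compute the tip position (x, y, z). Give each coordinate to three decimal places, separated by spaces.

initial: κ=1.1407, φ=141.44°, ℓ=1.0546
cmd 1: set ℓ=2.4359 → (κ,φ,ℓ)=(1.1407,141.44°,2.4359) → tip=(-1.3263,1.0573,0.3113)
cmd 2: set φ=163.29° → (κ,φ,ℓ)=(1.1407,163.29°,2.4359) → tip=(-1.6246,0.4877,0.3113)

-1.625 0.488 0.311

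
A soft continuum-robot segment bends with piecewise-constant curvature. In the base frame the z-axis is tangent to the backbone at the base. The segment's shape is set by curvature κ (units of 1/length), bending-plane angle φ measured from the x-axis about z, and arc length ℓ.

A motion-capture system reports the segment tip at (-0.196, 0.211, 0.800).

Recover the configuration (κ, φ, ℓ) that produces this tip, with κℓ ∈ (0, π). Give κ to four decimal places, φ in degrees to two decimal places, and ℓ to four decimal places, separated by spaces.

0.7967 132.89 0.8674

ρ = √(x²+y²) = √(-0.196² + 0.211²) = 0.28799
φ = atan2(y, x) mod 360° = atan2(0.211, -0.196) = 132.8893°
|p|² = ρ² + z² = 0.28799² + 0.800² = 0.72294
κ = 2ρ / |p|² = 2×0.28799 / 0.72294 = 0.79672
θ = 2·atan2(ρ, z) = 2·atan2(0.28799, 0.800) = 0.69108 rad
ℓ = θ/κ = 0.69108/0.79672 = 0.86742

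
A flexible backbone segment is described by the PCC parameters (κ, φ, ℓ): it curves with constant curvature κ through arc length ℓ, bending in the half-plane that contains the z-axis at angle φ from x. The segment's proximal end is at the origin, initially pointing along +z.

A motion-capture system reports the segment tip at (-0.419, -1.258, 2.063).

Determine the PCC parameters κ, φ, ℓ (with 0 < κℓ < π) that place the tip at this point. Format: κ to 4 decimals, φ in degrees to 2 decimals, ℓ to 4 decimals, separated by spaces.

0.4409 251.58 2.5910

ρ = √(x²+y²) = √(-0.419² + -1.258²) = 1.32594
φ = atan2(y, x) mod 360° = atan2(-1.258, -0.419) = 251.5787°
|p|² = ρ² + z² = 1.32594² + 2.063² = 6.01409
κ = 2ρ / |p|² = 2×1.32594 / 6.01409 = 0.44095
θ = 2·atan2(ρ, z) = 2·atan2(1.32594, 2.063) = 1.14249 rad
ℓ = θ/κ = 1.14249/0.44095 = 2.59100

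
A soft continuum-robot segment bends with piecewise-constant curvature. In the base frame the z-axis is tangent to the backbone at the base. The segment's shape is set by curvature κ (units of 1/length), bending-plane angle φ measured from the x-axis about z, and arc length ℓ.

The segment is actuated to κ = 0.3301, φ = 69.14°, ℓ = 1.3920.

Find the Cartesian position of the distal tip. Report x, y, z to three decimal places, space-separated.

θ = κ·ℓ = 0.3301 × 1.3920 = 0.45950 rad
ρ = (1 − cos θ)/κ = (1 − 0.89627)/0.3301 = 0.31422
z = sin θ / κ = 0.44350/0.3301 = 1.34353
x = ρ cos φ = 0.31422 × cos(69.14°) = 0.11189
y = ρ sin φ = 0.31422 × sin(69.14°) = 0.29363

0.112 0.294 1.344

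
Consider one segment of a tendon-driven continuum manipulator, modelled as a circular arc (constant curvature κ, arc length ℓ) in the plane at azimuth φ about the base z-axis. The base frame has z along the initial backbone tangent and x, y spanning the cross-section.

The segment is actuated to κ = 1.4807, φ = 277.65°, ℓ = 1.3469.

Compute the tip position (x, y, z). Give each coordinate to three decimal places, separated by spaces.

θ = κ·ℓ = 1.4807 × 1.3469 = 1.99435 rad
ρ = (1 − cos θ)/κ = (1 − -0.41101)/1.4807 = 0.95293
z = sin θ / κ = 0.91163/1.4807 = 0.61568
x = ρ cos φ = 0.95293 × cos(277.65°) = 0.12686
y = ρ sin φ = 0.95293 × sin(277.65°) = -0.94445

0.127 -0.944 0.616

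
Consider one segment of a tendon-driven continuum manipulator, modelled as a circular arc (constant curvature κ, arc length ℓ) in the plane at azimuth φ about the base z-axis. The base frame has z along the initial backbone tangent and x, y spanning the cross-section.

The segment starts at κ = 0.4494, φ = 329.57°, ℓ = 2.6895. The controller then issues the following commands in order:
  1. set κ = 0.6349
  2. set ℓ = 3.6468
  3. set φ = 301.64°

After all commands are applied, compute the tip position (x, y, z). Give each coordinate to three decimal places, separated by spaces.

1.386 -2.250 1.158

initial: κ=0.4494, φ=329.57°, ℓ=2.6895
cmd 1: set κ=0.6349 → (κ,φ,ℓ)=(0.6349,329.57°,2.6895) → tip=(1.5432,-0.9065,1.5603)
cmd 2: set ℓ=3.6468 → (κ,φ,ℓ)=(0.6349,329.57°,3.6468) → tip=(2.2784,-1.3383,1.1583)
cmd 3: set φ=301.64° → (κ,φ,ℓ)=(0.6349,301.64°,3.6468) → tip=(1.3861,-2.2496,1.1583)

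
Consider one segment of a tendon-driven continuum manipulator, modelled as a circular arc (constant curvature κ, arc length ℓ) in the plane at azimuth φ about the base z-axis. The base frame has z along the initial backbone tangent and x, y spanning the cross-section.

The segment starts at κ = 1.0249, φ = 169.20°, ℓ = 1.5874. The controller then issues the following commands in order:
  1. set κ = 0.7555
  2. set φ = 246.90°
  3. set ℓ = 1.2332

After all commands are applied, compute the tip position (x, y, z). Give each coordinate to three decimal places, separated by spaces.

initial: κ=1.0249, φ=169.20°, ℓ=1.5874
cmd 1: set κ=0.7555 → (κ,φ,ℓ)=(0.7555,169.20°,1.5874) → tip=(-0.8282,0.1580,1.2333)
cmd 2: set φ=246.90° → (κ,φ,ℓ)=(0.7555,246.90°,1.5874) → tip=(-0.3308,-0.7755,1.2333)
cmd 3: set ℓ=1.2332 → (κ,φ,ℓ)=(0.7555,246.90°,1.2332) → tip=(-0.2095,-0.4913,1.0624)

-0.210 -0.491 1.062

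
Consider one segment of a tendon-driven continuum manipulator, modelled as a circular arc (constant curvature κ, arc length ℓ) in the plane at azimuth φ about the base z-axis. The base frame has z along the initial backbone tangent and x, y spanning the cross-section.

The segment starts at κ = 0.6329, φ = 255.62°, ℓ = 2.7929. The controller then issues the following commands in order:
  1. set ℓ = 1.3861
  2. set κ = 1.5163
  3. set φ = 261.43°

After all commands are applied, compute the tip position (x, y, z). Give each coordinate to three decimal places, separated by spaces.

initial: κ=0.6329, φ=255.62°, ℓ=2.7929
cmd 1: set ℓ=1.3861 → (κ,φ,ℓ)=(0.6329,255.62°,1.3861) → tip=(-0.1416,-0.5521,1.2150)
cmd 2: set κ=1.5163 → (κ,φ,ℓ)=(1.5163,255.62°,1.3861) → tip=(-0.2467,-0.9623,0.5687)
cmd 3: set φ=261.43° → (κ,φ,ℓ)=(1.5163,261.43°,1.3861) → tip=(-0.1480,-0.9823,0.5687)

-0.148 -0.982 0.569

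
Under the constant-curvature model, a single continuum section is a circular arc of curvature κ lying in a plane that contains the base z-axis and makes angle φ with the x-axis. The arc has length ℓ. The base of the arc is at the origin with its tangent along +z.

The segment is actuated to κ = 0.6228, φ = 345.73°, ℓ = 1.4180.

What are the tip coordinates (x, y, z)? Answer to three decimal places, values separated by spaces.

θ = κ·ℓ = 0.6228 × 1.4180 = 0.88313 rad
ρ = (1 − cos θ)/κ = (1 − 0.63474)/0.6228 = 0.58649
z = sin θ / κ = 0.77273/0.6228 = 1.24073
x = ρ cos φ = 0.58649 × cos(345.73°) = 0.56839
y = ρ sin φ = 0.58649 × sin(345.73°) = -0.14456

0.568 -0.145 1.241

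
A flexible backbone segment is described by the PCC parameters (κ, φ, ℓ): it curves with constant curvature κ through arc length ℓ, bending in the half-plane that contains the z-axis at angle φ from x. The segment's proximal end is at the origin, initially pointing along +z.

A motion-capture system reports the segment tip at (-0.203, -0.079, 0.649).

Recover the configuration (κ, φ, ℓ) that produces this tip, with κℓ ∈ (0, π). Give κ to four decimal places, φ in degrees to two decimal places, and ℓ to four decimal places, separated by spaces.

ρ = √(x²+y²) = √(-0.203² + -0.079²) = 0.21783
φ = atan2(y, x) mod 360° = atan2(-0.079, -0.203) = 201.2641°
|p|² = ρ² + z² = 0.21783² + 0.649² = 0.46865
κ = 2ρ / |p|² = 2×0.21783 / 0.46865 = 0.92961
θ = 2·atan2(ρ, z) = 2·atan2(0.21783, 0.649) = 0.64765 rad
ℓ = θ/κ = 0.64765/0.92961 = 0.69669

0.9296 201.26 0.6967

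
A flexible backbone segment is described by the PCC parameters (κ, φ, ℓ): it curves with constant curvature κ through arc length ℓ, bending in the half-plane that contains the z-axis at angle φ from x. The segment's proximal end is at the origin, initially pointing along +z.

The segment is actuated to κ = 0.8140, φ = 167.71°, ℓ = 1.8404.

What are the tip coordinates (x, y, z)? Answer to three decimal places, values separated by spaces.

-1.113 0.243 1.225

θ = κ·ℓ = 0.8140 × 1.8404 = 1.49809 rad
ρ = (1 − cos θ)/κ = (1 − 0.07265)/0.8140 = 1.13925
z = sin θ / κ = 0.99736/0.8140 = 1.22526
x = ρ cos φ = 1.13925 × cos(167.71°) = -1.11315
y = ρ sin φ = 1.13925 × sin(167.71°) = 0.24250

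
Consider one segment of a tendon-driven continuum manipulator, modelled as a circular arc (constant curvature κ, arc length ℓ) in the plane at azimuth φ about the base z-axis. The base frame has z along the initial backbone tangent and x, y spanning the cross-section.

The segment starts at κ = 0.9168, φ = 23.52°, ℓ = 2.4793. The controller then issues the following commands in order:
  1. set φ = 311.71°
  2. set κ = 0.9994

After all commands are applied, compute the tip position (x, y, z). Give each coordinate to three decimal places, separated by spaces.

1.190 -1.335 0.616

initial: κ=0.9168, φ=23.52°, ℓ=2.4793
cmd 1: set φ=311.71° → (κ,φ,ℓ)=(0.9168,311.71°,2.4793) → tip=(1.1945,-1.3402,0.8327)
cmd 2: set κ=0.9994 → (κ,φ,ℓ)=(0.9994,311.71°,2.4793) → tip=(1.1902,-1.3353,0.6165)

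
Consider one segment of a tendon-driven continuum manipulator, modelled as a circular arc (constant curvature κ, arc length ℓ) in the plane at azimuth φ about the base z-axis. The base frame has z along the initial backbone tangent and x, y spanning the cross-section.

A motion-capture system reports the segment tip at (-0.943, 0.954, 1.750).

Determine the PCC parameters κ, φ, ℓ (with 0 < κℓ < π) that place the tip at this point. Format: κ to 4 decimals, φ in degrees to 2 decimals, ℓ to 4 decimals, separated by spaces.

ρ = √(x²+y²) = √(-0.943² + 0.954²) = 1.34140
φ = atan2(y, x) mod 360° = atan2(0.954, -0.943) = 134.6678°
|p|² = ρ² + z² = 1.34140² + 1.750² = 4.86186
κ = 2ρ / |p|² = 2×1.34140 / 4.86186 = 0.55181
θ = 2·atan2(ρ, z) = 2·atan2(1.34140, 1.750) = 1.30798 rad
ℓ = θ/κ = 1.30798/0.55181 = 2.37035

0.5518 134.67 2.3704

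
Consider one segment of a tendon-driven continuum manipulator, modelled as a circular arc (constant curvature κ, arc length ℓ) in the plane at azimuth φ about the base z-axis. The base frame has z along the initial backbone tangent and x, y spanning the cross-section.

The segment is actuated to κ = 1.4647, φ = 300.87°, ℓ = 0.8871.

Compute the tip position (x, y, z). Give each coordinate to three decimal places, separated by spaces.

θ = κ·ℓ = 1.4647 × 0.8871 = 1.29934 rad
ρ = (1 − cos θ)/κ = (1 − 0.26814)/1.4647 = 0.49967
z = sin θ / κ = 0.96338/1.4647 = 0.65773
x = ρ cos φ = 0.49967 × cos(300.87°) = 0.25637
y = ρ sin φ = 0.49967 × sin(300.87°) = -0.42888

0.256 -0.429 0.658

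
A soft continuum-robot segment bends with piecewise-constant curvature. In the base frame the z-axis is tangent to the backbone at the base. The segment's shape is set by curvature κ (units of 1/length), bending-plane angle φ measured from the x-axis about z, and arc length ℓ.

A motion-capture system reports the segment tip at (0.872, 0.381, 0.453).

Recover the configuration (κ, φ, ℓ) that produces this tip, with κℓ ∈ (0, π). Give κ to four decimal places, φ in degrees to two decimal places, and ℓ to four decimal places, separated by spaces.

1.7134 23.60 1.3149

ρ = √(x²+y²) = √(0.872² + 0.381²) = 0.95160
φ = atan2(y, x) mod 360° = atan2(0.381, 0.872) = 23.6018°
|p|² = ρ² + z² = 0.95160² + 0.453² = 1.11075
κ = 2ρ / |p|² = 2×0.95160 / 1.11075 = 1.71343
θ = 2·atan2(ρ, z) = 2·atan2(0.95160, 0.453) = 2.25300 rad
ℓ = θ/κ = 2.25300/1.71343 = 1.31490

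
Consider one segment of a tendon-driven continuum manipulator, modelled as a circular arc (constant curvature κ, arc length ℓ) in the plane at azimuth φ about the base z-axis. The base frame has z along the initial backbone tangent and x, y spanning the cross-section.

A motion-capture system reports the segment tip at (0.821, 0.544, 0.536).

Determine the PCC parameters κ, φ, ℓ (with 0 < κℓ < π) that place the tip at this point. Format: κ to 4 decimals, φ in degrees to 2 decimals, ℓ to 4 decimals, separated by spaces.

ρ = √(x²+y²) = √(0.821² + 0.544²) = 0.98487
φ = atan2(y, x) mod 360° = atan2(0.544, 0.821) = 33.5287°
|p|² = ρ² + z² = 0.98487² + 0.536² = 1.25727
κ = 2ρ / |p|² = 2×0.98487 / 1.25727 = 1.56668
θ = 2·atan2(ρ, z) = 2·atan2(0.98487, 0.536) = 2.14478 rad
ℓ = θ/κ = 2.14478/1.56668 = 1.36900

1.5667 33.53 1.3690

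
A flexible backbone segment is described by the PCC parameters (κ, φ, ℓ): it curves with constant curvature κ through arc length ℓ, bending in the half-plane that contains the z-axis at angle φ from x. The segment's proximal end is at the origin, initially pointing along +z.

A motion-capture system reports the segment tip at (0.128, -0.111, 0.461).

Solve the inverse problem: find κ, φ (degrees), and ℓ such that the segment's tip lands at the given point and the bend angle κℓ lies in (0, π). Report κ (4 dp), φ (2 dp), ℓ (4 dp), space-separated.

ρ = √(x²+y²) = √(0.128² + -0.111²) = 0.16943
φ = atan2(y, x) mod 360° = atan2(-0.111, 0.128) = 319.0686°
|p|² = ρ² + z² = 0.16943² + 0.461² = 0.24123
κ = 2ρ / |p|² = 2×0.16943 / 0.24123 = 1.40470
θ = 2·atan2(ρ, z) = 2·atan2(0.16943, 0.461) = 0.70439 rad
ℓ = θ/κ = 0.70439/1.40470 = 0.50145

1.4047 319.07 0.5015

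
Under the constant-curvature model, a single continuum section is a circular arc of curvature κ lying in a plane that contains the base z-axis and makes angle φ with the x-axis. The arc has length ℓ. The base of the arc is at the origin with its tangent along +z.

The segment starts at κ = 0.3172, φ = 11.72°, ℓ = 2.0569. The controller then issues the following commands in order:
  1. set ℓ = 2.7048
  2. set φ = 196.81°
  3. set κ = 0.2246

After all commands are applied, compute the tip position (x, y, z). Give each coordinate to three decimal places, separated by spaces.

initial: κ=0.3172, φ=11.72°, ℓ=2.0569
cmd 1: set ℓ=2.7048 → (κ,φ,ℓ)=(0.3172,11.72°,2.7048) → tip=(1.0681,0.2216,2.3850)
cmd 2: set φ=196.81° → (κ,φ,ℓ)=(0.3172,196.81°,2.7048) → tip=(-1.0442,-0.3155,2.3850)
cmd 3: set κ=0.2246 → (κ,φ,ℓ)=(0.2246,196.81°,2.7048) → tip=(-0.7626,-0.2304,2.5415)

-0.763 -0.230 2.541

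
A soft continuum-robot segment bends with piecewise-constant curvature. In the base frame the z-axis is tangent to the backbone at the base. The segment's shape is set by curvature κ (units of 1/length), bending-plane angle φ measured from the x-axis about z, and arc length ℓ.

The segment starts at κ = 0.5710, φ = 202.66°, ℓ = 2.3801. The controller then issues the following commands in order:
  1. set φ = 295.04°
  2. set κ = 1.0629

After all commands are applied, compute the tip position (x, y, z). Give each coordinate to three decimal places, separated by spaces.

0.724 -1.550 0.540

initial: κ=0.5710, φ=202.66°, ℓ=2.3801
cmd 1: set φ=295.04° → (κ,φ,ℓ)=(0.5710,295.04°,2.3801) → tip=(0.5854,-1.2532,1.7122)
cmd 2: set κ=1.0629 → (κ,φ,ℓ)=(1.0629,295.04°,2.3801) → tip=(0.7242,-1.5502,0.5403)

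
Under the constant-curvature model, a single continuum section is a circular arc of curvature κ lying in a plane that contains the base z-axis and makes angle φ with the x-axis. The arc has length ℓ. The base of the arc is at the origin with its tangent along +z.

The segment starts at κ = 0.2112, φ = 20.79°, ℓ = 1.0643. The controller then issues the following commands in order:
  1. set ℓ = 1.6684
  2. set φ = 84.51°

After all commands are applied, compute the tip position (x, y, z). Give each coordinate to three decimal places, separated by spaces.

initial: κ=0.2112, φ=20.79°, ℓ=1.0643
cmd 1: set ℓ=1.6684 → (κ,φ,ℓ)=(0.2112,20.79°,1.6684) → tip=(0.2720,0.1033,1.6341)
cmd 2: set φ=84.51° → (κ,φ,ℓ)=(0.2112,84.51°,1.6684) → tip=(0.0278,0.2896,1.6341)

0.028 0.290 1.634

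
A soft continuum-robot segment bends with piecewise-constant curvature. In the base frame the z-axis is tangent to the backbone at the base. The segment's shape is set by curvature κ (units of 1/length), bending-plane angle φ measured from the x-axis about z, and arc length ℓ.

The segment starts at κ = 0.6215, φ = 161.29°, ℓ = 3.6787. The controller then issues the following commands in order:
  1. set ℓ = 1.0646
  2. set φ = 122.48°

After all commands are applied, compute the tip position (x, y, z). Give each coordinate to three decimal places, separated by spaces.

-0.182 0.286 0.989

initial: κ=0.6215, φ=161.29°, ℓ=3.6787
cmd 1: set ℓ=1.0646 → (κ,φ,ℓ)=(0.6215,161.29°,1.0646) → tip=(-0.3216,0.1089,0.9886)
cmd 2: set φ=122.48° → (κ,φ,ℓ)=(0.6215,122.48°,1.0646) → tip=(-0.1823,0.2864,0.9886)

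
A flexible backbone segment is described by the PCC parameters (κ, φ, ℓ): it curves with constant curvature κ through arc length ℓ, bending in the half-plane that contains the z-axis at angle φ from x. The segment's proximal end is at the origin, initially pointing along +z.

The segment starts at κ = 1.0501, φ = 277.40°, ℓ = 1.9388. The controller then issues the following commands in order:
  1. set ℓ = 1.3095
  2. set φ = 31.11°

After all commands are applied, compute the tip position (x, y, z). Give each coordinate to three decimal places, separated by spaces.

initial: κ=1.0501, φ=277.40°, ℓ=1.9388
cmd 1: set ℓ=1.3095 → (κ,φ,ℓ)=(1.0501,277.40°,1.3095) → tip=(0.0988,-0.7607,0.9341)
cmd 2: set φ=31.11° → (κ,φ,ℓ)=(1.0501,31.11°,1.3095) → tip=(0.6568,0.3964,0.9341)

0.657 0.396 0.934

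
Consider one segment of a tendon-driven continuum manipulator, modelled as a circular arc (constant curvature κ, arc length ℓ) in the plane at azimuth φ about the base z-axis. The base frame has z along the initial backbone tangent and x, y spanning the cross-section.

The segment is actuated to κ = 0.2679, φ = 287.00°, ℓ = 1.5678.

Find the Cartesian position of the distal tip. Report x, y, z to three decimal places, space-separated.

θ = κ·ℓ = 0.2679 × 1.5678 = 0.42001 rad
ρ = (1 − cos θ)/κ = (1 − 0.91308)/0.2679 = 0.32444
z = sin θ / κ = 0.40777/0.2679 = 1.52211
x = ρ cos φ = 0.32444 × cos(287.00°) = 0.09486
y = ρ sin φ = 0.32444 × sin(287.00°) = -0.31026

0.095 -0.310 1.522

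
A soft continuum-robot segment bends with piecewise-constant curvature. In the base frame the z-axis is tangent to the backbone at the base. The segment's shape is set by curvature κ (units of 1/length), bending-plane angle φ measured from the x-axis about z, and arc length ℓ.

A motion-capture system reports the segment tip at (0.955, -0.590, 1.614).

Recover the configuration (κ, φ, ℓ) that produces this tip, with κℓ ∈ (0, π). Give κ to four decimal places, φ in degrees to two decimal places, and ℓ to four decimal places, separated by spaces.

ρ = √(x²+y²) = √(0.955² + -0.590²) = 1.12255
φ = atan2(y, x) mod 360° = atan2(-0.590, 0.955) = 328.2922°
|p|² = ρ² + z² = 1.12255² + 1.614² = 3.86512
κ = 2ρ / |p|² = 2×1.12255 / 3.86512 = 0.58086
θ = 2·atan2(ρ, z) = 2·atan2(1.12255, 1.614) = 1.21541 rad
ℓ = θ/κ = 1.21541/0.58086 = 2.09242

0.5809 328.29 2.0924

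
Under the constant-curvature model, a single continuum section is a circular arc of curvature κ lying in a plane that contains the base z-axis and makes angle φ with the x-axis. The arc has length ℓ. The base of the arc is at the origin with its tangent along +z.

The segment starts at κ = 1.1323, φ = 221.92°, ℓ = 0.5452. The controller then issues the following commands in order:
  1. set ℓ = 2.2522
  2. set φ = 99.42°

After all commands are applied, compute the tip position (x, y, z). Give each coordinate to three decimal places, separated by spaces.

-0.265 1.595 0.492

initial: κ=1.1323, φ=221.92°, ℓ=0.5452
cmd 1: set ℓ=2.2522 → (κ,φ,ℓ)=(1.1323,221.92°,2.2522) → tip=(-1.2027,-1.0798,0.4924)
cmd 2: set φ=99.42° → (κ,φ,ℓ)=(1.1323,99.42°,2.2522) → tip=(-0.2645,1.5945,0.4924)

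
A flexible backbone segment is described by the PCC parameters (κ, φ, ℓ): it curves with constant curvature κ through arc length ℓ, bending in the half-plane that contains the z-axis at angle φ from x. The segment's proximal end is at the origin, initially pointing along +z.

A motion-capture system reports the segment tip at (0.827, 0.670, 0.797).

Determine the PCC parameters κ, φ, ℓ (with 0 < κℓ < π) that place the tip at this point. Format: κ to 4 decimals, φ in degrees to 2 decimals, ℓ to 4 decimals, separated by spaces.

1.2040 39.01 1.5416

ρ = √(x²+y²) = √(0.827² + 0.670²) = 1.06434
φ = atan2(y, x) mod 360° = atan2(0.670, 0.827) = 39.0129°
|p|² = ρ² + z² = 1.06434² + 0.797² = 1.76804
κ = 2ρ / |p|² = 2×1.06434 / 1.76804 = 1.20398
θ = 2·atan2(ρ, z) = 2·atan2(1.06434, 0.797) = 1.85610 rad
ℓ = θ/κ = 1.85610/1.20398 = 1.54164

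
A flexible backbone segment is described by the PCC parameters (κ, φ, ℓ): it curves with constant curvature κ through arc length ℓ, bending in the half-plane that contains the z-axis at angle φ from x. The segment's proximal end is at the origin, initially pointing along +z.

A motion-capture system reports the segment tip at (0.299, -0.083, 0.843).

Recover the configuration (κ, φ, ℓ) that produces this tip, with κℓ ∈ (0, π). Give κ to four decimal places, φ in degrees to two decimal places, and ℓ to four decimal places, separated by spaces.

0.7691 344.49 0.9172

ρ = √(x²+y²) = √(0.299² + -0.083²) = 0.31031
φ = atan2(y, x) mod 360° = atan2(-0.083, 0.299) = 344.4858°
|p|² = ρ² + z² = 0.31031² + 0.843² = 0.80694
κ = 2ρ / |p|² = 2×0.31031 / 0.80694 = 0.76909
θ = 2·atan2(ρ, z) = 2·atan2(0.31031, 0.843) = 0.70541 rad
ℓ = θ/κ = 0.70541/0.76909 = 0.91720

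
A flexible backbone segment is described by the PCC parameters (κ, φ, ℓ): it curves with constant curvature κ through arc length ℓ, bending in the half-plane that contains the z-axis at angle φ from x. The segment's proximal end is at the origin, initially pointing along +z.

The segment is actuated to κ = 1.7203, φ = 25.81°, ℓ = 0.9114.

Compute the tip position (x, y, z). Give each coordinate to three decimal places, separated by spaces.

θ = κ·ℓ = 1.7203 × 0.9114 = 1.56788 rad
ρ = (1 − cos θ)/κ = (1 − 0.00291)/1.7203 = 0.57960
z = sin θ / κ = 1.00000/1.7203 = 0.58129
x = ρ cos φ = 0.57960 × cos(25.81°) = 0.52178
y = ρ sin φ = 0.57960 × sin(25.81°) = 0.25235

0.522 0.252 0.581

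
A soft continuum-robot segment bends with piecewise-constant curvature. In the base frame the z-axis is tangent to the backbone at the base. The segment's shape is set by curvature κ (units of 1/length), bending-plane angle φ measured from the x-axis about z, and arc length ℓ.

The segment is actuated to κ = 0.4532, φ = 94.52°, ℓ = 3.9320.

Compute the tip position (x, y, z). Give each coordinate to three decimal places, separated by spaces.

θ = κ·ℓ = 0.4532 × 3.9320 = 1.78198 rad
ρ = (1 − cos θ)/κ = (1 − -0.20962)/0.4532 = 2.66906
z = sin θ / κ = 0.97778/0.4532 = 2.15751
x = ρ cos φ = 2.66906 × cos(94.52°) = -0.21034
y = ρ sin φ = 2.66906 × sin(94.52°) = 2.66076

-0.210 2.661 2.158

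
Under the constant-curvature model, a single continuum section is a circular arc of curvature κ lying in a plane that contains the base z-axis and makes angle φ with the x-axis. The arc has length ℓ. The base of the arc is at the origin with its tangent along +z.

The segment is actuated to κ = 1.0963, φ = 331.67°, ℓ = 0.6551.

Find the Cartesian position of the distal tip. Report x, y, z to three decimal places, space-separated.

0.198 -0.107 0.600

θ = κ·ℓ = 1.0963 × 0.6551 = 0.71819 rad
ρ = (1 − cos θ)/κ = (1 − 0.75300)/1.0963 = 0.22530
z = sin θ / κ = 0.65802/1.0963 = 0.60022
x = ρ cos φ = 0.22530 × cos(331.67°) = 0.19832
y = ρ sin φ = 0.22530 × sin(331.67°) = -0.10692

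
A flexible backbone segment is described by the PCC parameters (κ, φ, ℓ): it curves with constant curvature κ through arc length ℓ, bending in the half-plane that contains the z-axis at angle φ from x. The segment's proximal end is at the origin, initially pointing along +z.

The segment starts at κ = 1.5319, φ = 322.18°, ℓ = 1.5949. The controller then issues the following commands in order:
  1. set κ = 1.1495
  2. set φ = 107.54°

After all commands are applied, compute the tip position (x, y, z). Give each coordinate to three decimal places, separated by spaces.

-0.330 1.045 0.840

initial: κ=1.5319, φ=322.18°, ℓ=1.5949
cmd 1: set κ=1.1495 → (κ,φ,ℓ)=(1.1495,322.18°,1.5949) → tip=(0.8656,-0.6719,0.8401)
cmd 2: set φ=107.54° → (κ,φ,ℓ)=(1.1495,107.54°,1.5949) → tip=(-0.3302,1.0448,0.8401)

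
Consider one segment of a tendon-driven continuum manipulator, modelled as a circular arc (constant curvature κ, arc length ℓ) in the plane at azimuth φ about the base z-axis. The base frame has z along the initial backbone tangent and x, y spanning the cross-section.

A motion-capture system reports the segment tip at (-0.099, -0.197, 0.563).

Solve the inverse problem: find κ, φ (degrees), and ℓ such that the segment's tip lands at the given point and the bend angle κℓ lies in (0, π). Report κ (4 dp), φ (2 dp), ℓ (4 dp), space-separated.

ρ = √(x²+y²) = √(-0.099² + -0.197²) = 0.22048
φ = atan2(y, x) mod 360° = atan2(-0.197, -0.099) = 243.3187°
|p|² = ρ² + z² = 0.22048² + 0.563² = 0.36558
κ = 2ρ / |p|² = 2×0.22048 / 0.36558 = 1.20618
θ = 2·atan2(ρ, z) = 2·atan2(0.22048, 0.563) = 0.74651 rad
ℓ = θ/κ = 0.74651/1.20618 = 0.61890

1.2062 243.32 0.6189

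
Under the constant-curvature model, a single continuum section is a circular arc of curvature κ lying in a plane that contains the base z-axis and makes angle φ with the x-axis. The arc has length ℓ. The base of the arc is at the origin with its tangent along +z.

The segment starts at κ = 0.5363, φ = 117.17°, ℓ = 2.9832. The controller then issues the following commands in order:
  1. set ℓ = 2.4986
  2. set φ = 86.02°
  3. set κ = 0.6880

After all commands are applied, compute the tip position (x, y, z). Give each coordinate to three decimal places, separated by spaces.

initial: κ=0.5363, φ=117.17°, ℓ=2.9832
cmd 1: set ℓ=2.4986 → (κ,φ,ℓ)=(0.5363,117.17°,2.4986) → tip=(-0.6567,1.2794,1.8152)
cmd 2: set φ=86.02° → (κ,φ,ℓ)=(0.5363,86.02°,2.4986) → tip=(0.0998,1.4346,1.8152)
cmd 3: set κ=0.6880 → (κ,φ,ℓ)=(0.6880,86.02°,2.4986) → tip=(0.1158,1.6641,1.4375)

0.116 1.664 1.438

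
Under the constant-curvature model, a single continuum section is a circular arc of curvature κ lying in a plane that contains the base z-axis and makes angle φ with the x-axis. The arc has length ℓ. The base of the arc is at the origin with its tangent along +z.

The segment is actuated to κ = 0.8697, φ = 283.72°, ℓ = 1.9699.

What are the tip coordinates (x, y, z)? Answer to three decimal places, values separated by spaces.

θ = κ·ℓ = 0.8697 × 1.9699 = 1.71322 rad
ρ = (1 − cos θ)/κ = (1 − -0.14194)/0.8697 = 1.31303
z = sin θ / κ = 0.98987/0.8697 = 1.13818
x = ρ cos φ = 1.31303 × cos(283.72°) = 0.31142
y = ρ sin φ = 1.31303 × sin(283.72°) = -1.27557

0.311 -1.276 1.138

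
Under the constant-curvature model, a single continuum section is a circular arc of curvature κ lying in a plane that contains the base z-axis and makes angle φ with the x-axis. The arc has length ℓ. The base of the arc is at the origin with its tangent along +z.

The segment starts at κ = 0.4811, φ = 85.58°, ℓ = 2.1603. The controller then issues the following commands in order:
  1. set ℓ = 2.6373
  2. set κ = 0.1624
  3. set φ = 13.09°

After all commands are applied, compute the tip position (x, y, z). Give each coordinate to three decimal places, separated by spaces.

0.542 0.126 2.557

initial: κ=0.4811, φ=85.58°, ℓ=2.1603
cmd 1: set ℓ=2.6373 → (κ,φ,ℓ)=(0.4811,85.58°,2.6373) → tip=(0.1125,1.4560,1.9845)
cmd 2: set κ=0.1624 → (κ,φ,ℓ)=(0.1624,85.58°,2.6373) → tip=(0.0429,0.5545,2.5574)
cmd 3: set φ=13.09° → (κ,φ,ℓ)=(0.1624,13.09°,2.6373) → tip=(0.5417,0.1260,2.5574)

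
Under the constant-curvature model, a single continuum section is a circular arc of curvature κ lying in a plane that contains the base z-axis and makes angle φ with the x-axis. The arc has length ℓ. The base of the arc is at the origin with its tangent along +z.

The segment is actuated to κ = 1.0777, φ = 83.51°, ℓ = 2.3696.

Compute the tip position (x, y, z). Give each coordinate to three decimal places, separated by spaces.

θ = κ·ℓ = 1.0777 × 2.3696 = 2.55372 rad
ρ = (1 − cos θ)/κ = (1 − -0.83212)/1.0777 = 1.70003
z = sin θ / κ = 0.55459/1.0777 = 0.51461
x = ρ cos φ = 1.70003 × cos(83.51°) = 0.19215
y = ρ sin φ = 1.70003 × sin(83.51°) = 1.68913

0.192 1.689 0.515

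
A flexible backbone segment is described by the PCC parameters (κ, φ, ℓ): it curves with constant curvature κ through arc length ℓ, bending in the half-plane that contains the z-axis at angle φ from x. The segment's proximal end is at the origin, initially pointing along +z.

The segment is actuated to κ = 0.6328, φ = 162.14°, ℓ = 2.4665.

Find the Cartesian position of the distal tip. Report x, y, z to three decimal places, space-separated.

θ = κ·ℓ = 0.6328 × 2.4665 = 1.56080 rad
ρ = (1 − cos θ)/κ = (1 − 0.00999)/0.6328 = 1.56448
z = sin θ / κ = 0.99995/0.6328 = 1.58020
x = ρ cos φ = 1.56448 × cos(162.14°) = -1.48909
y = ρ sin φ = 1.56448 × sin(162.14°) = 0.47981

-1.489 0.480 1.580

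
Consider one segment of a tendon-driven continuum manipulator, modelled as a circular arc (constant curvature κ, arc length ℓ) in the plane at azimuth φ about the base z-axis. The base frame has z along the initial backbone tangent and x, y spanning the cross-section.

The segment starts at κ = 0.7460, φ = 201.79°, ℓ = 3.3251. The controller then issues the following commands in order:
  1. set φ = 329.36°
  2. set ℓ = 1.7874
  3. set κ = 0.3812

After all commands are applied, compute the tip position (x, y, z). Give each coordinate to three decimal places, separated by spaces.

initial: κ=0.7460, φ=201.79°, ℓ=3.3251
cmd 1: set φ=329.36° → (κ,φ,ℓ)=(0.7460,329.36°,3.3251) → tip=(2.0637,-1.2224,0.8230)
cmd 2: set ℓ=1.7874 → (κ,φ,ℓ)=(0.7460,329.36°,1.7874) → tip=(0.8821,-0.5225,1.3029)
cmd 3: set κ=0.3812 → (κ,φ,ℓ)=(0.3812,329.36°,1.7874) → tip=(0.5040,-0.2985,1.6523)

0.504 -0.299 1.652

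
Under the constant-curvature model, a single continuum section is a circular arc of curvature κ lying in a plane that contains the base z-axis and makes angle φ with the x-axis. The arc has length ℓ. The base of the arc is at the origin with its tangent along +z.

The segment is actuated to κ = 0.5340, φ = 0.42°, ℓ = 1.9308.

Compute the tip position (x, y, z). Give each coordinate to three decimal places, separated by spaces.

0.910 0.007 1.606

θ = κ·ℓ = 0.5340 × 1.9308 = 1.03105 rad
ρ = (1 − cos θ)/κ = (1 − 0.51392)/0.5340 = 0.91026
z = sin θ / κ = 0.85784/0.5340 = 1.60644
x = ρ cos φ = 0.91026 × cos(0.42°) = 0.91024
y = ρ sin φ = 0.91026 × sin(0.42°) = 0.00667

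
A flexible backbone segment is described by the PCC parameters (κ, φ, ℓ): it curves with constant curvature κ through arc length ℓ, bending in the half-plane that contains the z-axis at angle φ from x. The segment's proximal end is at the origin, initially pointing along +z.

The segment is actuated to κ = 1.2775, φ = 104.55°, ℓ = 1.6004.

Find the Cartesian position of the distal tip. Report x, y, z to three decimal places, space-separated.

-0.286 1.103 0.697

θ = κ·ℓ = 1.2775 × 1.6004 = 2.04451 rad
ρ = (1 − cos θ)/κ = (1 − -0.45620)/1.2775 = 1.13988
z = sin θ / κ = 0.88988/1.2775 = 0.69658
x = ρ cos φ = 1.13988 × cos(104.55°) = -0.28637
y = ρ sin φ = 1.13988 × sin(104.55°) = 1.10332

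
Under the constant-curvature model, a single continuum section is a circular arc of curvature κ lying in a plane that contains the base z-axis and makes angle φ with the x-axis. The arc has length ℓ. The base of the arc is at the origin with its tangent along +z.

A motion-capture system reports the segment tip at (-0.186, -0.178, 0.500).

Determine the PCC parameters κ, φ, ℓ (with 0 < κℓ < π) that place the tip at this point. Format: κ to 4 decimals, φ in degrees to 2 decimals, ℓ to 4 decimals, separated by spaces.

ρ = √(x²+y²) = √(-0.186² + -0.178²) = 0.25745
φ = atan2(y, x) mod 360° = atan2(-0.178, -0.186) = 223.7410°
|p|² = ρ² + z² = 0.25745² + 0.500² = 0.31628
κ = 2ρ / |p|² = 2×0.25745 / 0.31628 = 1.62798
θ = 2·atan2(ρ, z) = 2·atan2(0.25745, 0.500) = 0.95099 rad
ℓ = θ/κ = 0.95099/1.62798 = 0.58415

1.6280 223.74 0.5842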